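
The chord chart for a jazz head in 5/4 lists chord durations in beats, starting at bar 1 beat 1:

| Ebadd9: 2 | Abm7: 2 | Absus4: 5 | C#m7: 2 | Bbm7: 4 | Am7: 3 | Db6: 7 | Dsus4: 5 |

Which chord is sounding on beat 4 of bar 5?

Db6

Beat 4 of bar 5 is beat (5−1)×5 + 4 = 24 overall.
Running totals: Ebadd9 ends at 2, Abm7 ends at 4, Absus4 ends at 9, C#m7 ends at 11, Bbm7 ends at 15, Am7 ends at 18, Db6 ends at 25.
Beat 24 falls within Db6.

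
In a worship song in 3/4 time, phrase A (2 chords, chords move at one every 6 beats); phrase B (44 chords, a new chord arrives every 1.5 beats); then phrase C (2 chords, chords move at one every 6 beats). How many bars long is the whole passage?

A: 2 × 6 = 12 beats = 4 bars.
B: 44 × 1.5 = 66 beats = 22 bars.
C: 2 × 6 = 12 beats = 4 bars.
Total: 4 + 22 + 4 = 30 bars.

30 bars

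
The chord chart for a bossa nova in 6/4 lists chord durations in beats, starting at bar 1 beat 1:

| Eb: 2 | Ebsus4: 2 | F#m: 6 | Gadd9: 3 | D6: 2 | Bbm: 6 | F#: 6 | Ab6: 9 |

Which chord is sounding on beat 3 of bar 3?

D6

Beat 3 of bar 3 is beat (3−1)×6 + 3 = 15 overall.
Running totals: Eb ends at 2, Ebsus4 ends at 4, F#m ends at 10, Gadd9 ends at 13, D6 ends at 15.
Beat 15 falls within D6.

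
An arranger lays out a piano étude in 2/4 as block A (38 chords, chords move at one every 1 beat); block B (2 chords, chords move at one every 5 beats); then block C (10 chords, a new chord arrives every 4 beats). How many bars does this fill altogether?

A: 38 × 1 = 38 beats = 19 bars.
B: 2 × 5 = 10 beats = 5 bars.
C: 10 × 4 = 40 beats = 20 bars.
Total: 19 + 5 + 20 = 44 bars.

44 bars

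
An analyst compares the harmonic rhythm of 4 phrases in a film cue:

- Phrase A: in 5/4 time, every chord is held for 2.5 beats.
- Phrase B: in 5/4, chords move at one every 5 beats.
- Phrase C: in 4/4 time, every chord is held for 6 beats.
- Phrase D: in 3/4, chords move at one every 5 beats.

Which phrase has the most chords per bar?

Phrase A

A: each chord is 2.5 beats in 5/4, so 2 per bar.
B: each chord is 5 beats in 5/4, so 1 per bar.
C: each chord is 6 beats in 4/4, so 2/3 per bar.
D: each chord is 5 beats in 3/4, so 0.6 per bar.
Fastest is A at 2 chords/bar.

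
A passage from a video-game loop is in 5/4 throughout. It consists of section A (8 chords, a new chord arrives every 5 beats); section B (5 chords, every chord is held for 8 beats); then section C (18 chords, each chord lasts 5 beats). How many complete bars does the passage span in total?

34 bars

A: 8 × 5 = 40 beats = 8 bars.
B: 5 × 8 = 40 beats = 8 bars.
C: 18 × 5 = 90 beats = 18 bars.
Total: 8 + 8 + 18 = 34 bars.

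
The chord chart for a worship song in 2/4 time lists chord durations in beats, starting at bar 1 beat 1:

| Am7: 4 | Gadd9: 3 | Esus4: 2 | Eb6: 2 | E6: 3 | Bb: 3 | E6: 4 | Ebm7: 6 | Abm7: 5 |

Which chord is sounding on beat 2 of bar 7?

E6

Beat 2 of bar 7 is beat (7−1)×2 + 2 = 14 overall.
Running totals: Am7 ends at 4, Gadd9 ends at 7, Esus4 ends at 9, Eb6 ends at 11, E6 ends at 14.
Beat 14 falls within E6.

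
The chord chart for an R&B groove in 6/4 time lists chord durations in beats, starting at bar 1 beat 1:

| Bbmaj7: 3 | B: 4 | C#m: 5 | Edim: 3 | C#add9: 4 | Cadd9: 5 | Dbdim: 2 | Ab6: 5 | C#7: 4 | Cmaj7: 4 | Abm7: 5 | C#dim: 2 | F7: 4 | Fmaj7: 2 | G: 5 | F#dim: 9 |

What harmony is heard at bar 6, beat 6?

Beat 6 of bar 6 is beat (6−1)×6 + 6 = 36 overall.
Running totals: Bbmaj7 ends at 3, B ends at 7, C#m ends at 12, Edim ends at 15, C#add9 ends at 19, Cadd9 ends at 24, Dbdim ends at 26, Ab6 ends at 31, C#7 ends at 35, Cmaj7 ends at 39.
Beat 36 falls within Cmaj7.

Cmaj7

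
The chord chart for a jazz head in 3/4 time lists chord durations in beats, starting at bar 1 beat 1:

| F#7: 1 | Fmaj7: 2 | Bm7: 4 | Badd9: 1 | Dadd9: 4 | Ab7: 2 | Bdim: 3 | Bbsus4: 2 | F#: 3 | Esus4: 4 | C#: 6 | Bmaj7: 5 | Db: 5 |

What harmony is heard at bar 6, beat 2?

Bdim

Beat 2 of bar 6 is beat (6−1)×3 + 2 = 17 overall.
Running totals: F#7 ends at 1, Fmaj7 ends at 3, Bm7 ends at 7, Badd9 ends at 8, Dadd9 ends at 12, Ab7 ends at 14, Bdim ends at 17.
Beat 17 falls within Bdim.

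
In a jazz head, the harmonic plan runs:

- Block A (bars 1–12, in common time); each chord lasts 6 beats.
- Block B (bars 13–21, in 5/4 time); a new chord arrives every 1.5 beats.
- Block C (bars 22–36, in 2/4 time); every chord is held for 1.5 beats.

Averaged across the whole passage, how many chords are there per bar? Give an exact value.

29/18 chords per bar

A: 12 × 4 = 48 beats ÷ 6 = 8 chords.
B: 9 × 5 = 45 beats ÷ 1.5 = 30 chords.
C: 15 × 2 = 30 beats ÷ 1.5 = 20 chords.
Overall: 58 chords over 36 bars → 58/36 = 29/18 chords per bar.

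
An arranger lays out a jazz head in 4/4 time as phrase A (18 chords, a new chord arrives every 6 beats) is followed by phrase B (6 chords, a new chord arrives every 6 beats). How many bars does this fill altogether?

A: 18 × 6 = 108 beats = 27 bars.
B: 6 × 6 = 36 beats = 9 bars.
Total: 27 + 9 = 36 bars.

36 bars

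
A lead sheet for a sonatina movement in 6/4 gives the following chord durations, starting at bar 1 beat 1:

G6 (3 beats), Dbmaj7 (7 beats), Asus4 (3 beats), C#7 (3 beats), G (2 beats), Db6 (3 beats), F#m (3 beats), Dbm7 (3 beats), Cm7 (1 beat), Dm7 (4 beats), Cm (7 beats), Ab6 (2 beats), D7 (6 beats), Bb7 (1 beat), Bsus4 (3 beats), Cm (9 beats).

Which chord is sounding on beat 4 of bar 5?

Beat 4 of bar 5 is beat (5−1)×6 + 4 = 28 overall.
Running totals: G6 ends at 3, Dbmaj7 ends at 10, Asus4 ends at 13, C#7 ends at 16, G ends at 18, Db6 ends at 21, F#m ends at 24, Dbm7 ends at 27, Cm7 ends at 28.
Beat 28 falls within Cm7.

Cm7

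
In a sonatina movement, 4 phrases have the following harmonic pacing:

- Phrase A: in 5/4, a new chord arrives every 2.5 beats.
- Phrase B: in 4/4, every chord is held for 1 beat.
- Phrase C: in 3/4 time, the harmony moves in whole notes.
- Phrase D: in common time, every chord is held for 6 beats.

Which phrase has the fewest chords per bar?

Phrase D

A: each chord is 2.5 beats in 5/4, so 2 per bar.
B: each chord is 1 beat in 4/4, so 4 per bar.
C: each chord is 4 beats in 3/4, so 0.75 per bar.
D: each chord is 6 beats in 4/4, so 2/3 per bar.
Slowest is D at 2/3 chords/bar.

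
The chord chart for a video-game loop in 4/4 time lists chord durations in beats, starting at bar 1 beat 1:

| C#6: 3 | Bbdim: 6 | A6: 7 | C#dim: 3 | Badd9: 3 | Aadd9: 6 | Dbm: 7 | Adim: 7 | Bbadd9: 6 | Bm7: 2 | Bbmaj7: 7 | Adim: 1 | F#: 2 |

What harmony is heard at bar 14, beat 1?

Bbmaj7

Beat 1 of bar 14 is beat (14−1)×4 + 1 = 53 overall.
Running totals: C#6 ends at 3, Bbdim ends at 9, A6 ends at 16, C#dim ends at 19, Badd9 ends at 22, Aadd9 ends at 28, Dbm ends at 35, Adim ends at 42, Bbadd9 ends at 48, Bm7 ends at 50, Bbmaj7 ends at 57.
Beat 53 falls within Bbmaj7.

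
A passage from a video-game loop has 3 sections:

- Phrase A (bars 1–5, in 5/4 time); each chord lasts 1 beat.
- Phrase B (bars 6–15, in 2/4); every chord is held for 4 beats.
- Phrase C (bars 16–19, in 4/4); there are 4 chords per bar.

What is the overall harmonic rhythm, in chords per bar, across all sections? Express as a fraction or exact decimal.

A: 5 bars of 5 beats is 25 beats; at 1 beat each that's 25 chords.
B: 10 bars of 2 beats is 20 beats; at 4 beats each that's 5 chords.
C: 4 bars of 4 beats is 16 beats; at 1 beat each that's 16 chords.
Overall: 46 chords over 19 bars → 46/19 = 46/19 chords per bar.

46/19 chords per bar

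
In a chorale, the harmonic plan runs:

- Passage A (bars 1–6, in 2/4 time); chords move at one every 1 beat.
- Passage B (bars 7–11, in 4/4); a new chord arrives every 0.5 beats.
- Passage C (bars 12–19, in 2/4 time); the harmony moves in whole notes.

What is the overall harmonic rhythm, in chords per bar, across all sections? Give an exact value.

56/19 chords per bar

A: 6 × 2 = 12 beats ÷ 1 = 12 chords.
B: 5 × 4 = 20 beats ÷ 0.5 = 40 chords.
C: 8 × 2 = 16 beats ÷ 4 = 4 chords.
Overall: 56 chords over 19 bars → 56/19 = 56/19 chords per bar.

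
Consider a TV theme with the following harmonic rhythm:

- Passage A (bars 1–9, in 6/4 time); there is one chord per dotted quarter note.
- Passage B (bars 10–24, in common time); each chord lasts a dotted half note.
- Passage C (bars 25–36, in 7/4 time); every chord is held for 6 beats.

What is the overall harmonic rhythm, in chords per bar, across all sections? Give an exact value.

A: 9 × 6 = 54 beats ÷ 1.5 = 36 chords.
B: 15 × 4 = 60 beats ÷ 3 = 20 chords.
C: 12 × 7 = 84 beats ÷ 6 = 14 chords.
Overall: 70 chords over 36 bars → 70/36 = 35/18 chords per bar.

35/18 chords per bar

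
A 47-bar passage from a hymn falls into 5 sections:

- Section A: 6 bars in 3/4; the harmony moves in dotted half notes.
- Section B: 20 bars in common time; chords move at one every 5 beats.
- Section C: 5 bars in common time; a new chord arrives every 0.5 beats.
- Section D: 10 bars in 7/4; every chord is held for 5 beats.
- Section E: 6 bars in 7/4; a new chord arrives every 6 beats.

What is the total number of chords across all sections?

83 chords

A has 18 beats and chords last 3 each, so 6 chords.
B has 80 beats and chords last 5 each, so 16 chords.
C has 20 beats and chords last 0.5 each, so 40 chords.
D has 70 beats and chords last 5 each, so 14 chords.
E has 42 beats and chords last 6 each, so 7 chords.
Total: 6 + 16 + 40 + 14 + 7 = 83.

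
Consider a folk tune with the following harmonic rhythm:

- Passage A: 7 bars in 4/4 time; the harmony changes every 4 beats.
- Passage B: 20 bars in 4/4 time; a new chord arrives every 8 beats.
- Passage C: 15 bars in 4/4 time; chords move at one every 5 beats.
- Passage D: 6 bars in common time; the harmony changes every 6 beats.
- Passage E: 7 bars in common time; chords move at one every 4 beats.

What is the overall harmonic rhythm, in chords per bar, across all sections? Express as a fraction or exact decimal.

A: 7 × 4 = 28 beats ÷ 4 = 7 chords.
B: 20 × 4 = 80 beats ÷ 8 = 10 chords.
C: 15 × 4 = 60 beats ÷ 5 = 12 chords.
D: 6 × 4 = 24 beats ÷ 6 = 4 chords.
E: 7 × 4 = 28 beats ÷ 4 = 7 chords.
Overall: 40 chords over 55 bars → 40/55 = 8/11 chords per bar.

8/11 chords per bar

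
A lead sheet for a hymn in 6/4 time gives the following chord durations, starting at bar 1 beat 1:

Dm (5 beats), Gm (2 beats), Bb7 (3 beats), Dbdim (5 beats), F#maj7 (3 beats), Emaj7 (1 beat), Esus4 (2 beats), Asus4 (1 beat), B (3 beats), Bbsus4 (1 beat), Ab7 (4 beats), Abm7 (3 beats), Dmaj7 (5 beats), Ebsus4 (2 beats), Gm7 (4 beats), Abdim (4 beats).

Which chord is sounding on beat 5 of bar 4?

Beat 5 of bar 4 is beat (4−1)×6 + 5 = 23 overall.
Running totals: Dm ends at 5, Gm ends at 7, Bb7 ends at 10, Dbdim ends at 15, F#maj7 ends at 18, Emaj7 ends at 19, Esus4 ends at 21, Asus4 ends at 22, B ends at 25.
Beat 23 falls within B.

B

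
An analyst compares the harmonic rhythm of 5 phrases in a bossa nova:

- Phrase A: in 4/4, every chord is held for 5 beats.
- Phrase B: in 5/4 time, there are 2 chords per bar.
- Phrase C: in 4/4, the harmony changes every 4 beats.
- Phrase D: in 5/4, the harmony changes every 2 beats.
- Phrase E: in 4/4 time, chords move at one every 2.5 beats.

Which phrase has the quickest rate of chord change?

Phrase D

A: each chord is 5 beats in 4/4, so 0.8 per bar.
B: each chord is 2.5 beats in 5/4, so 2 per bar.
C: each chord is 4 beats in 4/4, so 1 per bar.
D: each chord is 2 beats in 5/4, so 2.5 per bar.
E: each chord is 2.5 beats in 4/4, so 1.6 per bar.
Fastest is D at 2.5 chords/bar.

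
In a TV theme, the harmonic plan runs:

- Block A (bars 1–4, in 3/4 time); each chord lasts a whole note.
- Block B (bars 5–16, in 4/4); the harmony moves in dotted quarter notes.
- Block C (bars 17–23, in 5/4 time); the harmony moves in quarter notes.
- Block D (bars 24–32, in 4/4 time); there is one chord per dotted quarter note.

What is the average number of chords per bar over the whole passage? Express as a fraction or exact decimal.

A: 4 bars of 3 beats is 12 beats; at 4 beats each that's 3 chords.
B: 12 bars of 4 beats is 48 beats; at 1.5 beats each that's 32 chords.
C: 7 bars of 5 beats is 35 beats; at 1 beat each that's 35 chords.
D: 9 bars of 4 beats is 36 beats; at 1.5 beats each that's 24 chords.
Overall: 94 chords over 32 bars → 94/32 = 47/16 chords per bar.

47/16 chords per bar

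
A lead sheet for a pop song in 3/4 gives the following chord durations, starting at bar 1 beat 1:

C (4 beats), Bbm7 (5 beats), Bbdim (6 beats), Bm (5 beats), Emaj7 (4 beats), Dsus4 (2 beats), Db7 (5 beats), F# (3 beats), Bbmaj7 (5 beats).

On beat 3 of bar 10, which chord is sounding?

Beat 3 of bar 10 is beat (10−1)×3 + 3 = 30 overall.
Running totals: C ends at 4, Bbm7 ends at 9, Bbdim ends at 15, Bm ends at 20, Emaj7 ends at 24, Dsus4 ends at 26, Db7 ends at 31.
Beat 30 falls within Db7.

Db7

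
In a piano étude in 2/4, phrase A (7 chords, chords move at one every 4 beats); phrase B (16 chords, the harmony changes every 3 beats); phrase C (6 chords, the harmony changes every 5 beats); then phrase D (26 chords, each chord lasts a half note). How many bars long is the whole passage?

79 bars

A: 7 × 4 = 28 beats = 14 bars.
B: 16 × 3 = 48 beats = 24 bars.
C: 6 × 5 = 30 beats = 15 bars.
D: 26 × 2 = 52 beats = 26 bars.
Total: 14 + 24 + 15 + 26 = 79 bars.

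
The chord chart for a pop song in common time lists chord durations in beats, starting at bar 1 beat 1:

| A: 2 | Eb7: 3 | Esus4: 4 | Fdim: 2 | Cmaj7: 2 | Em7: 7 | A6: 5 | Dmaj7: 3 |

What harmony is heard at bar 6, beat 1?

A6

Beat 1 of bar 6 is beat (6−1)×4 + 1 = 21 overall.
Running totals: A ends at 2, Eb7 ends at 5, Esus4 ends at 9, Fdim ends at 11, Cmaj7 ends at 13, Em7 ends at 20, A6 ends at 25.
Beat 21 falls within A6.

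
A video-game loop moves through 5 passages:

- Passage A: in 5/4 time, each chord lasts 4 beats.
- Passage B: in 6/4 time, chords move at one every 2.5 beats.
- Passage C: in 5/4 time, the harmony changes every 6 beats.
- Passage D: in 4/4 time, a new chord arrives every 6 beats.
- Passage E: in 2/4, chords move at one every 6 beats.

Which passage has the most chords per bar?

A: each chord is 4 beats in 5/4, so 1.25 per bar.
B: each chord is 2.5 beats in 6/4, so 2.4 per bar.
C: each chord is 6 beats in 5/4, so 5/6 per bar.
D: each chord is 6 beats in 4/4, so 2/3 per bar.
E: each chord is 6 beats in 2/4, so 1/3 per bar.
Fastest is B at 2.4 chords/bar.

Passage B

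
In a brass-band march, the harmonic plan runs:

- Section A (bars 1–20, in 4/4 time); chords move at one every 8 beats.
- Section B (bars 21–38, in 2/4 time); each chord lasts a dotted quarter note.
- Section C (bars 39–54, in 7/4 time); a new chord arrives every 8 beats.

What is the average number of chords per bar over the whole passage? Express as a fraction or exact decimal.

A: 20 bars of 4 beats is 80 beats; at 8 beats each that's 10 chords.
B: 18 bars of 2 beats is 36 beats; at 1.5 beats each that's 24 chords.
C: 16 bars of 7 beats is 112 beats; at 8 beats each that's 14 chords.
Overall: 48 chords over 54 bars → 48/54 = 8/9 chords per bar.

8/9 chords per bar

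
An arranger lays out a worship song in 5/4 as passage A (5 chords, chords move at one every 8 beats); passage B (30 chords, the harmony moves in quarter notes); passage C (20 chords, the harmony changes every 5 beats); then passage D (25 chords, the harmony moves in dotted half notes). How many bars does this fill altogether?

A: 5 × 8 = 40 beats = 8 bars.
B: 30 × 1 = 30 beats = 6 bars.
C: 20 × 5 = 100 beats = 20 bars.
D: 25 × 3 = 75 beats = 15 bars.
Total: 8 + 6 + 20 + 15 = 49 bars.

49 bars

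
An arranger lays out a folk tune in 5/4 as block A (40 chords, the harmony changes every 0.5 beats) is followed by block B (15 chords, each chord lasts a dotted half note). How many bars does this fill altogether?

13 bars

A: 40 × 0.5 = 20 beats = 4 bars.
B: 15 × 3 = 45 beats = 9 bars.
Total: 4 + 9 = 13 bars.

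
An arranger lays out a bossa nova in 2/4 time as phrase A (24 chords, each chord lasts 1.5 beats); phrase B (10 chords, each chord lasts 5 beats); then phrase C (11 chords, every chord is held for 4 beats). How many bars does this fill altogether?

A: 24 × 1.5 = 36 beats = 18 bars.
B: 10 × 5 = 50 beats = 25 bars.
C: 11 × 4 = 44 beats = 22 bars.
Total: 18 + 25 + 22 = 65 bars.

65 bars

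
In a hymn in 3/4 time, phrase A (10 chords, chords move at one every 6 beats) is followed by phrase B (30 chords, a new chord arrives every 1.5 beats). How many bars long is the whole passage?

A: 10 × 6 = 60 beats = 20 bars.
B: 30 × 1.5 = 45 beats = 15 bars.
Total: 20 + 15 = 35 bars.

35 bars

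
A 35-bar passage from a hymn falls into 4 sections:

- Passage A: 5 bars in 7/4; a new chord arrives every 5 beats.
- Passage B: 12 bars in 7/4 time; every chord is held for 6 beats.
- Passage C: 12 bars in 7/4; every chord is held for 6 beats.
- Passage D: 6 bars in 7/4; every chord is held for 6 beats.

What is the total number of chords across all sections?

A: 5·7 = 35 beats, 35/5 = 7 chords.
B: 12·7 = 84 beats, 84/6 = 14 chords.
C: 12·7 = 84 beats, 84/6 = 14 chords.
D: 6·7 = 42 beats, 42/6 = 7 chords.
Total: 7 + 14 + 14 + 7 = 42.

42 chords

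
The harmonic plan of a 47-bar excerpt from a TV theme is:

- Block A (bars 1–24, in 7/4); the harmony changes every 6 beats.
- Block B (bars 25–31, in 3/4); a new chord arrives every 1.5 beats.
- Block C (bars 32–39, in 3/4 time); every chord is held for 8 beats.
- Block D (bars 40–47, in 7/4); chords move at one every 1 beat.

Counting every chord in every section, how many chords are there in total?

101 chords

A: 24 bars × 7 beats = 168 beats; 6 beats/chord → 28 chords.
B: 7 bars × 3 beats = 21 beats; 1.5 beats/chord → 14 chords.
C: 8 bars × 3 beats = 24 beats; 8 beats/chord → 3 chords.
D: 8 bars × 7 beats = 56 beats; 1 beat/chord → 56 chords.
Total: 28 + 14 + 3 + 56 = 101.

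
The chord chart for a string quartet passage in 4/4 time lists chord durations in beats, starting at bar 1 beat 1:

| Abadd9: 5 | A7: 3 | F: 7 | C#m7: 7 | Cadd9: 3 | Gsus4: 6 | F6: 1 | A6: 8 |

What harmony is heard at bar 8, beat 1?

Beat 1 of bar 8 is beat (8−1)×4 + 1 = 29 overall.
Running totals: Abadd9 ends at 5, A7 ends at 8, F ends at 15, C#m7 ends at 22, Cadd9 ends at 25, Gsus4 ends at 31.
Beat 29 falls within Gsus4.

Gsus4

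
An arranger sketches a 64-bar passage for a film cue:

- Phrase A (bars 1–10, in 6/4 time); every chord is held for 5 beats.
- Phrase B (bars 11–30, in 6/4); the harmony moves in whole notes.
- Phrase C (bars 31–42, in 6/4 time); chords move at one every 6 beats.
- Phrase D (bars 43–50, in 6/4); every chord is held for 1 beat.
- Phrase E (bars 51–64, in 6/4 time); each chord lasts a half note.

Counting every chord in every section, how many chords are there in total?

144 chords

A: 10 bars × 6 beats = 60 beats; 5 beats/chord → 12 chords.
B: 20 bars × 6 beats = 120 beats; 4 beats/chord → 30 chords.
C: 12 bars × 6 beats = 72 beats; 6 beats/chord → 12 chords.
D: 8 bars × 6 beats = 48 beats; 1 beat/chord → 48 chords.
E: 14 bars × 6 beats = 84 beats; 2 beats/chord → 42 chords.
Total: 12 + 30 + 12 + 48 + 42 = 144.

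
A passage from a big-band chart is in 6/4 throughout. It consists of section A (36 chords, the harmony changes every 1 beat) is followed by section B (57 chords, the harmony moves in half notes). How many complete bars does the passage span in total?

A: 36 × 1 = 36 beats = 6 bars.
B: 57 × 2 = 114 beats = 19 bars.
Total: 6 + 19 = 25 bars.

25 bars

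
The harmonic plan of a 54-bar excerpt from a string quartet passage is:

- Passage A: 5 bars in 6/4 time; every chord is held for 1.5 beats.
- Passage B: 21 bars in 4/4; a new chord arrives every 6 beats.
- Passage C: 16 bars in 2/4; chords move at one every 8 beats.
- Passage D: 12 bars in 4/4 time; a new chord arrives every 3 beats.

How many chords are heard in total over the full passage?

54 chords

A has 30 beats and chords last 1.5 each, so 20 chords.
B has 84 beats and chords last 6 each, so 14 chords.
C has 32 beats and chords last 8 each, so 4 chords.
D has 48 beats and chords last 3 each, so 16 chords.
Total: 20 + 14 + 4 + 16 = 54.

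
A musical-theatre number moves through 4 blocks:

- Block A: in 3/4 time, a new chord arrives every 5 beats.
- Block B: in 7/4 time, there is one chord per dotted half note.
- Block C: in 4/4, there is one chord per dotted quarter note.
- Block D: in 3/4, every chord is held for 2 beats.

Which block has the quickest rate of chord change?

A: 3 beats/bar ÷ 5 beats/chord = 0.6 chords/bar.
B: 7 beats/bar ÷ 3 beats/chord = 7/3 chords/bar.
C: 4 beats/bar ÷ 1.5 beats/chord = 8/3 chords/bar.
D: 3 beats/bar ÷ 2 beats/chord = 1.5 chords/bar.
Fastest is C at 8/3 chords/bar.

Block C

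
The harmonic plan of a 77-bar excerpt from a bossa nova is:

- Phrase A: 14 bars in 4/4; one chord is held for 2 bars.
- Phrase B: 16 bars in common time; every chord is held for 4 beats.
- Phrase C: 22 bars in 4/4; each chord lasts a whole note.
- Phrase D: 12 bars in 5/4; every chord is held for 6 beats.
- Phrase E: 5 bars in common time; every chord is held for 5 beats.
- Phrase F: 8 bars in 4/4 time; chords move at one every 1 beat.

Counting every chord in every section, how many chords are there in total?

A: 14 bars × 4 beats = 56 beats; 8 beats/chord → 7 chords.
B: 16 bars × 4 beats = 64 beats; 4 beats/chord → 16 chords.
C: 22 bars × 4 beats = 88 beats; 4 beats/chord → 22 chords.
D: 12 bars × 5 beats = 60 beats; 6 beats/chord → 10 chords.
E: 5 bars × 4 beats = 20 beats; 5 beats/chord → 4 chords.
F: 8 bars × 4 beats = 32 beats; 1 beat/chord → 32 chords.
Total: 7 + 16 + 22 + 10 + 4 + 32 = 91.

91 chords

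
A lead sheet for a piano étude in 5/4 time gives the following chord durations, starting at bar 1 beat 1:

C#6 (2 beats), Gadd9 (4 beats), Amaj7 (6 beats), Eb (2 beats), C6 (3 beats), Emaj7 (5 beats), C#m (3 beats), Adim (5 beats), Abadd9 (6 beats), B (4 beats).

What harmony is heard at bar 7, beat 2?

Beat 2 of bar 7 is beat (7−1)×5 + 2 = 32 overall.
Running totals: C#6 ends at 2, Gadd9 ends at 6, Amaj7 ends at 12, Eb ends at 14, C6 ends at 17, Emaj7 ends at 22, C#m ends at 25, Adim ends at 30, Abadd9 ends at 36.
Beat 32 falls within Abadd9.

Abadd9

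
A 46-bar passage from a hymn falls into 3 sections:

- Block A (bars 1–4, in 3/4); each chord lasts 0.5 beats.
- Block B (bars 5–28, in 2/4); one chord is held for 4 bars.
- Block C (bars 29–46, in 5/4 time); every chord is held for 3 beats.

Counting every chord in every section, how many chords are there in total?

A has 12 beats and chords last 0.5 each, so 24 chords.
B has 48 beats and chords last 8 each, so 6 chords.
C has 90 beats and chords last 3 each, so 30 chords.
Total: 24 + 6 + 30 = 60.

60 chords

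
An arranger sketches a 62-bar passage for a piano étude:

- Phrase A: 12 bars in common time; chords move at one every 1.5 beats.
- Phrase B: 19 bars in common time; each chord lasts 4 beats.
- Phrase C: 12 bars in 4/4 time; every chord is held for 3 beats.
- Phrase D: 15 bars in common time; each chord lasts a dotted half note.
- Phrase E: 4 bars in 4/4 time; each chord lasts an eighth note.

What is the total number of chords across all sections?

119 chords

A: 12·4 = 48 beats, 48/1.5 = 32 chords.
B: 19·4 = 76 beats, 76/4 = 19 chords.
C: 12·4 = 48 beats, 48/3 = 16 chords.
D: 15·4 = 60 beats, 60/3 = 20 chords.
E: 4·4 = 16 beats, 16/0.5 = 32 chords.
Total: 32 + 19 + 16 + 20 + 32 = 119.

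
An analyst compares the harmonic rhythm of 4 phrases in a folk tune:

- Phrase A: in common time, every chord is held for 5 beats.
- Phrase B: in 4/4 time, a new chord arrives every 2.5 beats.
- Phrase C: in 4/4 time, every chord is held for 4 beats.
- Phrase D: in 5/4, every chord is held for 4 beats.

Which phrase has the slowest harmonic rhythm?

Phrase A

A: each chord is 5 beats in 4/4, so 0.8 per bar.
B: each chord is 2.5 beats in 4/4, so 1.6 per bar.
C: each chord is 4 beats in 4/4, so 1 per bar.
D: each chord is 4 beats in 5/4, so 1.25 per bar.
Slowest is A at 0.8 chords/bar.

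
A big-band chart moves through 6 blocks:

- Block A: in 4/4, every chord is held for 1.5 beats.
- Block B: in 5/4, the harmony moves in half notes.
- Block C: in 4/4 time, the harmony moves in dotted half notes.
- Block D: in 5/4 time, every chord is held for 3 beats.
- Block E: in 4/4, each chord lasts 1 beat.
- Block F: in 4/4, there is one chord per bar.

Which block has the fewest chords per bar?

A: 4/1.5 = 8/3 chords/bar.
B: 5/2 = 2.5 chords/bar.
C: 4/3 = 4/3 chords/bar.
D: 5/3 = 5/3 chords/bar.
E: 4/1 = 4 chords/bar.
F: 4/4 = 1 chord/bar.
Slowest is F at 1 chords/bar.

Block F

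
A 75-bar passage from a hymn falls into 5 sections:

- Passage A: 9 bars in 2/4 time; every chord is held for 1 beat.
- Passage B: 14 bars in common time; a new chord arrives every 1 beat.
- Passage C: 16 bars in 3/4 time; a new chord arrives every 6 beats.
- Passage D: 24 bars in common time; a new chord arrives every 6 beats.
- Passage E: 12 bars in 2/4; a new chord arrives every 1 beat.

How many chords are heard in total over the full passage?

122 chords

A has 18 beats and chords last 1 each, so 18 chords.
B has 56 beats and chords last 1 each, so 56 chords.
C has 48 beats and chords last 6 each, so 8 chords.
D has 96 beats and chords last 6 each, so 16 chords.
E has 24 beats and chords last 1 each, so 24 chords.
Total: 18 + 56 + 8 + 16 + 24 = 122.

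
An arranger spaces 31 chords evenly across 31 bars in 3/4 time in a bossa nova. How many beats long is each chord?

31 bars × 3 beats/bar = 93 beats total.
93 beats ÷ 31 chords = 3 beats per chord.
(That is a dotted half note.)

3 beats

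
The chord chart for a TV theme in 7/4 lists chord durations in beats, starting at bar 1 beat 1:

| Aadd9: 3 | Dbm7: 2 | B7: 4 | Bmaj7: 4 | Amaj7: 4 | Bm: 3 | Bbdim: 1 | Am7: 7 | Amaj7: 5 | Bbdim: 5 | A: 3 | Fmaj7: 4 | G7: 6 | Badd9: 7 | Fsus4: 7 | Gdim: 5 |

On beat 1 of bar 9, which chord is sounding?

Beat 1 of bar 9 is beat (9−1)×7 + 1 = 57 overall.
Running totals: Aadd9 ends at 3, Dbm7 ends at 5, B7 ends at 9, Bmaj7 ends at 13, Amaj7 ends at 17, Bm ends at 20, Bbdim ends at 21, Am7 ends at 28, Amaj7 ends at 33, Bbdim ends at 38, A ends at 41, Fmaj7 ends at 45, G7 ends at 51, Badd9 ends at 58.
Beat 57 falls within Badd9.

Badd9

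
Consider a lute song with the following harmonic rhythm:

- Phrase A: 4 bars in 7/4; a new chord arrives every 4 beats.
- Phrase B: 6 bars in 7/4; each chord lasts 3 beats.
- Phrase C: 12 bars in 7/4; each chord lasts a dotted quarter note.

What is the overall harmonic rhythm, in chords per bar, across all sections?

3.5 chords per bar

A: 4 × 7 = 28 beats ÷ 4 = 7 chords.
B: 6 × 7 = 42 beats ÷ 3 = 14 chords.
C: 12 × 7 = 84 beats ÷ 1.5 = 56 chords.
Overall: 77 chords over 22 bars → 77/22 = 3.5 chords per bar.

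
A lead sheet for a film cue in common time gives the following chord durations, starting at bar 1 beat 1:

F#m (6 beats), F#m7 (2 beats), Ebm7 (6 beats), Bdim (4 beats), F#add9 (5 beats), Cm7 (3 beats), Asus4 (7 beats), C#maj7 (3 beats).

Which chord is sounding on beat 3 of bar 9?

Beat 3 of bar 9 is beat (9−1)×4 + 3 = 35 overall.
Running totals: F#m ends at 6, F#m7 ends at 8, Ebm7 ends at 14, Bdim ends at 18, F#add9 ends at 23, Cm7 ends at 26, Asus4 ends at 33, C#maj7 ends at 36.
Beat 35 falls within C#maj7.

C#maj7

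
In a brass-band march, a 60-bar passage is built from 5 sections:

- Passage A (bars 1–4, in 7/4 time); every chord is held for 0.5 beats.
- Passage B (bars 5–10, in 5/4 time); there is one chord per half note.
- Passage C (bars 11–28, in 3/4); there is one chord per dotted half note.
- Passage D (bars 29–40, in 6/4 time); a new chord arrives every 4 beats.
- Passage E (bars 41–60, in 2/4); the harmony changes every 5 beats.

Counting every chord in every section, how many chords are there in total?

115 chords

A: 4 bars × 7 beats = 28 beats; 0.5 beats/chord → 56 chords.
B: 6 bars × 5 beats = 30 beats; 2 beats/chord → 15 chords.
C: 18 bars × 3 beats = 54 beats; 3 beats/chord → 18 chords.
D: 12 bars × 6 beats = 72 beats; 4 beats/chord → 18 chords.
E: 20 bars × 2 beats = 40 beats; 5 beats/chord → 8 chords.
Total: 56 + 15 + 18 + 18 + 8 = 115.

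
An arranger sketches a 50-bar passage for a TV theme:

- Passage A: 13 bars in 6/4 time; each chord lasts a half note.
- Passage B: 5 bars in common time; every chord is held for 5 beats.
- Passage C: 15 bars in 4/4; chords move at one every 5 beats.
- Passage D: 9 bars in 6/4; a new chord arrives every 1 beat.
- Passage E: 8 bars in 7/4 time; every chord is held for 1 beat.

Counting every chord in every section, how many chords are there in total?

165 chords

A has 78 beats and chords last 2 each, so 39 chords.
B has 20 beats and chords last 5 each, so 4 chords.
C has 60 beats and chords last 5 each, so 12 chords.
D has 54 beats and chords last 1 each, so 54 chords.
E has 56 beats and chords last 1 each, so 56 chords.
Total: 39 + 4 + 12 + 54 + 56 = 165.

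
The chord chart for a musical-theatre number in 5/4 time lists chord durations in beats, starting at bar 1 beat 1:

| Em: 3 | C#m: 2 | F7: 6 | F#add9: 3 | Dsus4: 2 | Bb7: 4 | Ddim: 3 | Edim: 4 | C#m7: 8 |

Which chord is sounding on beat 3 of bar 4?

Beat 3 of bar 4 is beat (4−1)×5 + 3 = 18 overall.
Running totals: Em ends at 3, C#m ends at 5, F7 ends at 11, F#add9 ends at 14, Dsus4 ends at 16, Bb7 ends at 20.
Beat 18 falls within Bb7.

Bb7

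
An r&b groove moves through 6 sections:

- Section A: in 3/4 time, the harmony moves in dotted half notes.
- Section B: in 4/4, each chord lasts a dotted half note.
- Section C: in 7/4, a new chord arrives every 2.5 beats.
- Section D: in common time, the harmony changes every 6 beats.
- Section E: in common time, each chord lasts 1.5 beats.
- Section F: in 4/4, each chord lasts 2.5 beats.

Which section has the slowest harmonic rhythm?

Section D

A: 3/3 = 1 chord/bar.
B: 4/3 = 4/3 chords/bar.
C: 7/2.5 = 2.8 chords/bar.
D: 4/6 = 2/3 chords/bar.
E: 4/1.5 = 8/3 chords/bar.
F: 4/2.5 = 1.6 chords/bar.
Slowest is D at 2/3 chords/bar.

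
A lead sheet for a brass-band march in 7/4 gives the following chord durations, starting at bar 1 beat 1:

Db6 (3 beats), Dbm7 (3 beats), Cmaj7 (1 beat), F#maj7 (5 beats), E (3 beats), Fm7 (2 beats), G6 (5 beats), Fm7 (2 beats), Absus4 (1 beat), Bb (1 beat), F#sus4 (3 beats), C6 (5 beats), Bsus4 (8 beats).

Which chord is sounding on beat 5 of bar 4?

Beat 5 of bar 4 is beat (4−1)×7 + 5 = 26 overall.
Running totals: Db6 ends at 3, Dbm7 ends at 6, Cmaj7 ends at 7, F#maj7 ends at 12, E ends at 15, Fm7 ends at 17, G6 ends at 22, Fm7 ends at 24, Absus4 ends at 25, Bb ends at 26.
Beat 26 falls within Bb.

Bb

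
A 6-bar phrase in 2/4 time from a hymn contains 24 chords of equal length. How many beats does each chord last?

6 bars × 2 beats/bar = 12 beats total.
12 beats ÷ 24 chords = 0.5 beats per chord.
(That is an eighth note.)

0.5 beats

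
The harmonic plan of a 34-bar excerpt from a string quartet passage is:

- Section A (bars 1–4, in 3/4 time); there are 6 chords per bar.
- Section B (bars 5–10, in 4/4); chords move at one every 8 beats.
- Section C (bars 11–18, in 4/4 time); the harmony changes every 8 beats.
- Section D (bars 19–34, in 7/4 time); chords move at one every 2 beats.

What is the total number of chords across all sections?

87 chords

A: 4·3 = 12 beats, 12/0.5 = 24 chords.
B: 6·4 = 24 beats, 24/8 = 3 chords.
C: 8·4 = 32 beats, 32/8 = 4 chords.
D: 16·7 = 112 beats, 112/2 = 56 chords.
Total: 24 + 3 + 4 + 56 = 87.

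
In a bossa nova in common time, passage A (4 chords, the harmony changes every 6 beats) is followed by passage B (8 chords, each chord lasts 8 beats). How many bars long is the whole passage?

A: 4 × 6 = 24 beats = 6 bars.
B: 8 × 8 = 64 beats = 16 bars.
Total: 6 + 16 = 22 bars.

22 bars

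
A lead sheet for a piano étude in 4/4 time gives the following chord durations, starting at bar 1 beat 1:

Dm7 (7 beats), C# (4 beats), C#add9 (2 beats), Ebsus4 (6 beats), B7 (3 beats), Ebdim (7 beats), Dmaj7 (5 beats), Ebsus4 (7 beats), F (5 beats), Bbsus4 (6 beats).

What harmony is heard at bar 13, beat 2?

Bbsus4

Beat 2 of bar 13 is beat (13−1)×4 + 2 = 50 overall.
Running totals: Dm7 ends at 7, C# ends at 11, C#add9 ends at 13, Ebsus4 ends at 19, B7 ends at 22, Ebdim ends at 29, Dmaj7 ends at 34, Ebsus4 ends at 41, F ends at 46, Bbsus4 ends at 52.
Beat 50 falls within Bbsus4.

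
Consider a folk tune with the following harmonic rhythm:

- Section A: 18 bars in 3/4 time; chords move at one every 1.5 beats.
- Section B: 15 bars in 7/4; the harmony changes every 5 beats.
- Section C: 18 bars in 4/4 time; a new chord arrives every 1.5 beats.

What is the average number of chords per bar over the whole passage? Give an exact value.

35/17 chords per bar

A: 18 bars of 3 beats is 54 beats; at 1.5 beats each that's 36 chords.
B: 15 bars of 7 beats is 105 beats; at 5 beats each that's 21 chords.
C: 18 bars of 4 beats is 72 beats; at 1.5 beats each that's 48 chords.
Overall: 105 chords over 51 bars → 105/51 = 35/17 chords per bar.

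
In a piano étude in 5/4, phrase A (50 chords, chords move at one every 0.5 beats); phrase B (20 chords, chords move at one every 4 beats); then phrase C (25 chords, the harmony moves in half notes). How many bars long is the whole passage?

31 bars

A: 50 × 0.5 = 25 beats = 5 bars.
B: 20 × 4 = 80 beats = 16 bars.
C: 25 × 2 = 50 beats = 10 bars.
Total: 5 + 16 + 10 = 31 bars.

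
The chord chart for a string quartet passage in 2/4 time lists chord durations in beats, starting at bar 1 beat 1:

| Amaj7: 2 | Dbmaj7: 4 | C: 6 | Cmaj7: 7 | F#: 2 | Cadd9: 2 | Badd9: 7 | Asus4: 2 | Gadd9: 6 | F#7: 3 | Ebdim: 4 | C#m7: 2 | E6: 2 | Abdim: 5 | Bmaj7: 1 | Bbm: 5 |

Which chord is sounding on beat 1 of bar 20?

Beat 1 of bar 20 is beat (20−1)×2 + 1 = 39 overall.
Running totals: Amaj7 ends at 2, Dbmaj7 ends at 6, C ends at 12, Cmaj7 ends at 19, F# ends at 21, Cadd9 ends at 23, Badd9 ends at 30, Asus4 ends at 32, Gadd9 ends at 38, F#7 ends at 41.
Beat 39 falls within F#7.

F#7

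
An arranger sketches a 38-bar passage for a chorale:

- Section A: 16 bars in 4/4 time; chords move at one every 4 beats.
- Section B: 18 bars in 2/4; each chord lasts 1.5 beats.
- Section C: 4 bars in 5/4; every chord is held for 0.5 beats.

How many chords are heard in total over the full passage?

A: 16·4 = 64 beats, 64/4 = 16 chords.
B: 18·2 = 36 beats, 36/1.5 = 24 chords.
C: 4·5 = 20 beats, 20/0.5 = 40 chords.
Total: 16 + 24 + 40 = 80.

80 chords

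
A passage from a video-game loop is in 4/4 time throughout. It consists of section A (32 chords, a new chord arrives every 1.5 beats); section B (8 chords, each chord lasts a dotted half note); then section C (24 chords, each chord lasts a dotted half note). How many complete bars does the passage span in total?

36 bars

A: 32 × 1.5 = 48 beats = 12 bars.
B: 8 × 3 = 24 beats = 6 bars.
C: 24 × 3 = 72 beats = 18 bars.
Total: 12 + 6 + 18 = 36 bars.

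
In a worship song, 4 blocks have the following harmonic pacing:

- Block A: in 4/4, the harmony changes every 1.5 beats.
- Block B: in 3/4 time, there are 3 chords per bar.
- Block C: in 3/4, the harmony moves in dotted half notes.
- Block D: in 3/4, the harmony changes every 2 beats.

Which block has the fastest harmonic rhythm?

A: 4 beats/bar ÷ 1.5 beats/chord = 8/3 chords/bar.
B: 3 beats/bar ÷ 1 beat/chord = 3 chords/bar.
C: 3 beats/bar ÷ 3 beats/chord = 1 chord/bar.
D: 3 beats/bar ÷ 2 beats/chord = 1.5 chords/bar.
Fastest is B at 3 chords/bar.

Block B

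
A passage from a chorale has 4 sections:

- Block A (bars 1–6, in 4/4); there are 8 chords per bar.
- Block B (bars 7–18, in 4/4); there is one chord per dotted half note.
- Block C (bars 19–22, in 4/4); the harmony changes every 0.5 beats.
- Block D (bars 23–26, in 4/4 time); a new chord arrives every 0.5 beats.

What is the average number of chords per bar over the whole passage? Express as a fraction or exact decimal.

64/13 chords per bar

A: 6 × 4 = 24 beats ÷ 0.5 = 48 chords.
B: 12 × 4 = 48 beats ÷ 3 = 16 chords.
C: 4 × 4 = 16 beats ÷ 0.5 = 32 chords.
D: 4 × 4 = 16 beats ÷ 0.5 = 32 chords.
Overall: 128 chords over 26 bars → 128/26 = 64/13 chords per bar.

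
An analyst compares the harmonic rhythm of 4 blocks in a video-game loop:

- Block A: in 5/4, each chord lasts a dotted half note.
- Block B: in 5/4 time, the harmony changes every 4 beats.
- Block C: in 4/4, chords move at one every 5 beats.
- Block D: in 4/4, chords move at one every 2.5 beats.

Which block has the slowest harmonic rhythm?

A: each chord is 3 beats in 5/4, so 5/3 per bar.
B: each chord is 4 beats in 5/4, so 1.25 per bar.
C: each chord is 5 beats in 4/4, so 0.8 per bar.
D: each chord is 2.5 beats in 4/4, so 1.6 per bar.
Slowest is C at 0.8 chords/bar.

Block C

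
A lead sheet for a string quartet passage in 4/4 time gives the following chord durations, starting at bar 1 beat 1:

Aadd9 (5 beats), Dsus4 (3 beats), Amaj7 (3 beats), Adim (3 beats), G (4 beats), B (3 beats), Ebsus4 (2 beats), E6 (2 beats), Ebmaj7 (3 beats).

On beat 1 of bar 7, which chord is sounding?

Beat 1 of bar 7 is beat (7−1)×4 + 1 = 25 overall.
Running totals: Aadd9 ends at 5, Dsus4 ends at 8, Amaj7 ends at 11, Adim ends at 14, G ends at 18, B ends at 21, Ebsus4 ends at 23, E6 ends at 25.
Beat 25 falls within E6.

E6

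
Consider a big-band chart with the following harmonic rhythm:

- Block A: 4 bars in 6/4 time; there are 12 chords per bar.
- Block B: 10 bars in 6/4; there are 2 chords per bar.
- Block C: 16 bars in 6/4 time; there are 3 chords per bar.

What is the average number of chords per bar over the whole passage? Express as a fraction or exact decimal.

A: 4 bars of 6 beats is 24 beats; at 0.5 beats each that's 48 chords.
B: 10 bars of 6 beats is 60 beats; at 3 beats each that's 20 chords.
C: 16 bars of 6 beats is 96 beats; at 2 beats each that's 48 chords.
Overall: 116 chords over 30 bars → 116/30 = 58/15 chords per bar.

58/15 chords per bar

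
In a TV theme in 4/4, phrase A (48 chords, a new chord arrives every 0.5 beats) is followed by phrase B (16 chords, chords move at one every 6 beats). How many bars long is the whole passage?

A: 48 × 0.5 = 24 beats = 6 bars.
B: 16 × 6 = 96 beats = 24 bars.
Total: 6 + 24 = 30 bars.

30 bars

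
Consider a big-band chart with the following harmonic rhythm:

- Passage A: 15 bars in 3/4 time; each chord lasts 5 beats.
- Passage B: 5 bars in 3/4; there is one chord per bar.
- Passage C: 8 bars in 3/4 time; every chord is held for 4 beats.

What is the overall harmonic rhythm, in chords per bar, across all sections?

5/7 chords per bar

A: 15 × 3 = 45 beats ÷ 5 = 9 chords.
B: 5 × 3 = 15 beats ÷ 3 = 5 chords.
C: 8 × 3 = 24 beats ÷ 4 = 6 chords.
Overall: 20 chords over 28 bars → 20/28 = 5/7 chords per bar.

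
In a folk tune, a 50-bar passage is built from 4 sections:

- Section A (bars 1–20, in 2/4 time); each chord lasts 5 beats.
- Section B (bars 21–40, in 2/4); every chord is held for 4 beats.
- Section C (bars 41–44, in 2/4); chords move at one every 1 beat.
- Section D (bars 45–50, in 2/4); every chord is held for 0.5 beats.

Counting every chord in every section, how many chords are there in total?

50 chords

A: 20·2 = 40 beats, 40/5 = 8 chords.
B: 20·2 = 40 beats, 40/4 = 10 chords.
C: 4·2 = 8 beats, 8/1 = 8 chords.
D: 6·2 = 12 beats, 12/0.5 = 24 chords.
Total: 8 + 10 + 8 + 24 = 50.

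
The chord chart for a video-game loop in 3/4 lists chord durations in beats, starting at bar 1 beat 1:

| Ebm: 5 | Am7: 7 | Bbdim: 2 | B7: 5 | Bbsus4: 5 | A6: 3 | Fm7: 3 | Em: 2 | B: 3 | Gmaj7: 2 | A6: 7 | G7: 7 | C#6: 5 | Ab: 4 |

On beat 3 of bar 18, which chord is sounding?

Beat 3 of bar 18 is beat (18−1)×3 + 3 = 54 overall.
Running totals: Ebm ends at 5, Am7 ends at 12, Bbdim ends at 14, B7 ends at 19, Bbsus4 ends at 24, A6 ends at 27, Fm7 ends at 30, Em ends at 32, B ends at 35, Gmaj7 ends at 37, A6 ends at 44, G7 ends at 51, C#6 ends at 56.
Beat 54 falls within C#6.

C#6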